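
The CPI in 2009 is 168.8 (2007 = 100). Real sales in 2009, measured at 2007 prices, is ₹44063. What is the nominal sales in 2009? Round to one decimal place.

Nominal = Real × (Index/100) = 44063 × (168.8/100)
        = 44063 × 1.688 = 74378.3440

74378.3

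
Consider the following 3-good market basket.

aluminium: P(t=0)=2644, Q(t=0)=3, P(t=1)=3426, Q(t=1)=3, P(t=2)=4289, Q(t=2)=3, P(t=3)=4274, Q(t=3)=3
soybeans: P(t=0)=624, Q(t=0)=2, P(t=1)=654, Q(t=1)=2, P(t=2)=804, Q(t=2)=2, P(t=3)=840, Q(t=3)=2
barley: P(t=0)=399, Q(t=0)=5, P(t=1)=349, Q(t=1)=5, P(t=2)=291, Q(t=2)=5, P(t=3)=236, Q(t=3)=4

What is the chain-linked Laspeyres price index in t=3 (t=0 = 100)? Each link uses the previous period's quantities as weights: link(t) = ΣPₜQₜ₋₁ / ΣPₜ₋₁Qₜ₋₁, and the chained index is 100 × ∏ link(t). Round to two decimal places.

140.33

Link t=0→t=1:
ΣP(t=1)Q(t=0) = 3426×3 + 654×2 + 349×5 = 10278 + 1308 + 1745 = 13331
ΣP(t=0)Q(t=0) = 2644×3 + 624×2 + 399×5 = 7932 + 1248 + 1995 = 11175
link = 13331/11175 = 1.192931
Link t=1→t=2:
ΣP(t=2)Q(t=1) = 4289×3 + 804×2 + 291×5 = 12867 + 1608 + 1455 = 15930
ΣP(t=1)Q(t=1) = 3426×3 + 654×2 + 349×5 = 10278 + 1308 + 1745 = 13331
link = 15930/13331 = 1.194959
Link t=2→t=3:
ΣP(t=3)Q(t=2) = 4274×3 + 840×2 + 236×5 = 12822 + 1680 + 1180 = 15682
ΣP(t=2)Q(t=2) = 4289×3 + 804×2 + 291×5 = 12867 + 1608 + 1455 = 15930
link = 15682/15930 = 0.984432
Chained index = 100 × 1.192931 × 1.194959 × 0.984432 = 140.3311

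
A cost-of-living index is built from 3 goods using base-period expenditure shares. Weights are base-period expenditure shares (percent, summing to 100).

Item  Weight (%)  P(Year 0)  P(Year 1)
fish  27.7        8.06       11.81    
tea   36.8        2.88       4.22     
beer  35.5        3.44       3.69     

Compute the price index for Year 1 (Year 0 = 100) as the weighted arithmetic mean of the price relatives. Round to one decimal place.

132.6

fish: 27.7 × (11.81/8.06) = 27.7 × 1.465261 = 40.5877
tea: 36.8 × (4.22/2.88) = 36.8 × 1.465278 = 53.9222
beer: 35.5 × (3.69/3.44) = 35.5 × 1.072674 = 38.0799
Index = Σ wᵢ·(p₁ᵢ/p₀ᵢ) = 40.5877 + 53.9222 + 38.0799 = 132.5899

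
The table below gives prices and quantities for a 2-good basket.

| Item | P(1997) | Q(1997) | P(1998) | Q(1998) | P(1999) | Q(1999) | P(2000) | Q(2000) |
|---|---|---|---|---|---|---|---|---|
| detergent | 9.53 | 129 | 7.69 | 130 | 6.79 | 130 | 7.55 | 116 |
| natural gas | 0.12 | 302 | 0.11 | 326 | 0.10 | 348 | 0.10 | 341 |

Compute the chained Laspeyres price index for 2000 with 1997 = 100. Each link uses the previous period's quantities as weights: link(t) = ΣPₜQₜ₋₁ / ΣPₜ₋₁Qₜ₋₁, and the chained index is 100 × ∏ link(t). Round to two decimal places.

Link 1997→1998:
ΣP(1998)Q(1997) = 7.69×129 + 0.11×302 = 992.01 + 33.22 = 1025.23
ΣP(1997)Q(1997) = 9.53×129 + 0.12×302 = 1229.37 + 36.24 = 1265.61
link = 1025.23/1265.61 = 0.810068
Link 1998→1999:
ΣP(1999)Q(1998) = 6.79×130 + 0.10×326 = 882.7 + 32.6 = 915.3
ΣP(1998)Q(1998) = 7.69×130 + 0.11×326 = 999.7 + 35.86 = 1035.56
link = 915.3/1035.56 = 0.883870
Link 1999→2000:
ΣP(2000)Q(1999) = 7.55×130 + 0.10×348 = 981.5 + 34.8 = 1016.3
ΣP(1999)Q(1999) = 6.79×130 + 0.10×348 = 882.7 + 34.8 = 917.5
link = 1016.3/917.5 = 1.107684
Chained index = 100 × 0.810068 × 0.883870 × 1.107684 = 79.3095

79.31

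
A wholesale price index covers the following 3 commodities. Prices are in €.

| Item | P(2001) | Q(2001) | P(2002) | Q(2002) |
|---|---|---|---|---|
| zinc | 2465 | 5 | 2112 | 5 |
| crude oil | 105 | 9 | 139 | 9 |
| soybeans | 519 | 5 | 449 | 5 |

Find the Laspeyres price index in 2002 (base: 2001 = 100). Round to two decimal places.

88.60

Laspeyres price index uses base-period quantities as weights.
ΣP(2002)·Q(2001) = 2112×5 + 139×9 + 449×5 = 10560 + 1251 + 2245 = 14056
ΣP(2001)·Q(2001) = 2465×5 + 105×9 + 519×5 = 12325 + 945 + 2595 = 15865
Index = 14056 / 15865 × 100 = 88.5975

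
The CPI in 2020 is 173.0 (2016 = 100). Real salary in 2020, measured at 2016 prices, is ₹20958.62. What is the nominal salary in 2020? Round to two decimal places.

Nominal = Real × (Index/100) = 20958.62 × (173.0/100)
        = 20958.62 × 1.730 = 36258.4126

36258.41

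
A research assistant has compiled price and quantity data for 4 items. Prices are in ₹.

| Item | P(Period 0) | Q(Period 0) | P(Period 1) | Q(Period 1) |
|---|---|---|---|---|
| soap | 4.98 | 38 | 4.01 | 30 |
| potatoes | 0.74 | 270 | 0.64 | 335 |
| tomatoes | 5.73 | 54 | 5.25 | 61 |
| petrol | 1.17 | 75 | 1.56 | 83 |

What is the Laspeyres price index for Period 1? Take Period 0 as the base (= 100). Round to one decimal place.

Laspeyres price index uses base-period quantities as weights.
ΣP(Period 1)·Q(Period 0) = 4.01×38 + 0.64×270 + 5.25×54 + 1.56×75 = 152.38 + 172.8 + 283.5 + 117 = 725.68
ΣP(Period 0)·Q(Period 0) = 4.98×38 + 0.74×270 + 5.73×54 + 1.17×75 = 189.24 + 199.8 + 309.42 + 87.75 = 786.21
Index = 725.68 / 786.21 × 100 = 92.3010

92.3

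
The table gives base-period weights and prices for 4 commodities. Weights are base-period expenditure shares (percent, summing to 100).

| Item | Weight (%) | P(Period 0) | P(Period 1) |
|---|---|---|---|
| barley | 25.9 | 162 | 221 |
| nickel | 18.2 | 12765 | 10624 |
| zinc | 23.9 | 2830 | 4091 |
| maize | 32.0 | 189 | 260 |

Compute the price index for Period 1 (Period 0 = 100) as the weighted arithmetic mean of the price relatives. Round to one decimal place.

barley: 25.9 × (221/162) = 25.9 × 1.364198 = 35.3327
nickel: 18.2 × (10624/12765) = 18.2 × 0.832276 = 15.1474
zinc: 23.9 × (4091/2830) = 23.9 × 1.445583 = 34.5494
maize: 32.0 × (260/189) = 32.0 × 1.375661 = 44.0212
Index = Σ wᵢ·(p₁ᵢ/p₀ᵢ) = 35.3327 + 15.1474 + 34.5494 + 44.0212 = 129.0507

129.1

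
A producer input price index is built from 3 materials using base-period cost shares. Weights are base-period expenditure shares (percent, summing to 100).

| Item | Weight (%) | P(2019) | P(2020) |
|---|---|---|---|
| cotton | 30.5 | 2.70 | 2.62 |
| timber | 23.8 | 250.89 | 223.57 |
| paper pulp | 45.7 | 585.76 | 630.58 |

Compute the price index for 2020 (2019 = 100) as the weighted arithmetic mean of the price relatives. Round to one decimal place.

100.0

cotton: 30.5 × (2.62/2.70) = 30.5 × 0.970370 = 29.5963
timber: 23.8 × (223.57/250.89) = 23.8 × 0.891108 = 21.2084
paper pulp: 45.7 × (630.58/585.76) = 45.7 × 1.076516 = 49.1968
Index = Σ wᵢ·(p₁ᵢ/p₀ᵢ) = 29.5963 + 21.2084 + 49.1968 = 100.0014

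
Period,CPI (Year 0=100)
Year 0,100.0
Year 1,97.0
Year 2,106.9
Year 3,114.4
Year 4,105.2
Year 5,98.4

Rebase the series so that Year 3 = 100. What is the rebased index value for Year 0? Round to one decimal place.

87.4

Rebased(Year 0) = 100.0 / 114.4 × 100 = 87.4126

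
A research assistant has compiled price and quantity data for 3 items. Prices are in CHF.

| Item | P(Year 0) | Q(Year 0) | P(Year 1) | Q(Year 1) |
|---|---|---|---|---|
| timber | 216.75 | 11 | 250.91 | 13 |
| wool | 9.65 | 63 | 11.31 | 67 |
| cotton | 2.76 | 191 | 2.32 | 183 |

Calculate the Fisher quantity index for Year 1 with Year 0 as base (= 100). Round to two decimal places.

113.14

Laspeyres component (base-period weights):
ΣP(Year 0)Q(Year 1) = 216.75×13 + 9.65×67 + 2.76×183 = 2817.75 + 646.55 + 505.08 = 3969.38
ΣP(Year 0)Q(Year 0) = 216.75×11 + 9.65×63 + 2.76×191 = 2384.25 + 607.95 + 527.16 = 3519.36
L = 3969.38 / 3519.36 × 100 = 112.7870
Paasche component (current-period weights):
ΣP(Year 1)Q(Year 1) = 250.91×13 + 11.31×67 + 2.32×183 = 3261.83 + 757.77 + 424.56 = 4444.16
ΣP(Year 1)Q(Year 0) = 250.91×11 + 11.31×63 + 2.32×191 = 2760.01 + 712.53 + 443.12 = 3915.66
P = 4444.16 / 3915.66 × 100 = 113.4971
Fisher = √(L × P) = √(112.7870 × 113.4971) = 113.1415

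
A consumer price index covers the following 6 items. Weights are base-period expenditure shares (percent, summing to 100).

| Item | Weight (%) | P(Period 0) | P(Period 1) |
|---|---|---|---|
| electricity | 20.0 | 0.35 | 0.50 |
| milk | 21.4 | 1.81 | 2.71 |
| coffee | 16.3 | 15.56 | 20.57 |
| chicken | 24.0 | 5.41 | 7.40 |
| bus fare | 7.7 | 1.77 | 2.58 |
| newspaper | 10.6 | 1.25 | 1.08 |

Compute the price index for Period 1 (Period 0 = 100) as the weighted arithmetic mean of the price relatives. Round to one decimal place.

135.4

electricity: 20.0 × (0.50/0.35) = 20.0 × 1.428571 = 28.5714
milk: 21.4 × (2.71/1.81) = 21.4 × 1.497238 = 32.0409
coffee: 16.3 × (20.57/15.56) = 16.3 × 1.321979 = 21.5483
chicken: 24.0 × (7.40/5.41) = 24.0 × 1.367837 = 32.8281
bus fare: 7.7 × (2.58/1.77) = 7.7 × 1.457627 = 11.2237
newspaper: 10.6 × (1.08/1.25) = 10.6 × 0.864000 = 9.1584
Index = Σ wᵢ·(p₁ᵢ/p₀ᵢ) = 28.5714 + 32.0409 + 21.5483 + 32.8281 + 11.2237 + 9.1584 = 135.3708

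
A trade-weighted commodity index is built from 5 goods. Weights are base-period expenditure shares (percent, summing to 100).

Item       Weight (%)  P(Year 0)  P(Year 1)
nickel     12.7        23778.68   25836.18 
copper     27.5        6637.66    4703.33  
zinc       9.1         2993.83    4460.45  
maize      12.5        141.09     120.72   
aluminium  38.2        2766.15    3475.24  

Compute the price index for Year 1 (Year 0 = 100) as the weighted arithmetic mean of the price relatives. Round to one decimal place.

nickel: 12.7 × (25836.18/23778.68) = 12.7 × 1.086527 = 13.7989
copper: 27.5 × (4703.33/6637.66) = 27.5 × 0.708583 = 19.4860
zinc: 9.1 × (4460.45/2993.83) = 9.1 × 1.489881 = 13.5579
maize: 12.5 × (120.72/141.09) = 12.5 × 0.855624 = 10.6953
aluminium: 38.2 × (3475.24/2766.15) = 38.2 × 1.256345 = 47.9924
Index = Σ wᵢ·(p₁ᵢ/p₀ᵢ) = 13.7989 + 19.4860 + 13.5579 + 10.6953 + 47.9924 = 105.5305

105.5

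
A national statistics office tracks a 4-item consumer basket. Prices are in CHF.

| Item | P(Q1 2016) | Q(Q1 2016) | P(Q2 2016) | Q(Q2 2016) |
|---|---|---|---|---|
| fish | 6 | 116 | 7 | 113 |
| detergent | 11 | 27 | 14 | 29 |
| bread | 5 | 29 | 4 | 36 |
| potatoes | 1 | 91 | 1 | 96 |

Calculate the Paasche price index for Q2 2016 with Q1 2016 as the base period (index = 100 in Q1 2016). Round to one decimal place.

Paasche price index uses current-period quantities as weights.
ΣP(Q2 2016)·Q(Q2 2016) = 7×113 + 14×29 + 4×36 + 1×96 = 791 + 406 + 144 + 96 = 1437
ΣP(Q1 2016)·Q(Q2 2016) = 6×113 + 11×29 + 5×36 + 1×96 = 678 + 319 + 180 + 96 = 1273
Index = 1437 / 1273 × 100 = 112.8830

112.9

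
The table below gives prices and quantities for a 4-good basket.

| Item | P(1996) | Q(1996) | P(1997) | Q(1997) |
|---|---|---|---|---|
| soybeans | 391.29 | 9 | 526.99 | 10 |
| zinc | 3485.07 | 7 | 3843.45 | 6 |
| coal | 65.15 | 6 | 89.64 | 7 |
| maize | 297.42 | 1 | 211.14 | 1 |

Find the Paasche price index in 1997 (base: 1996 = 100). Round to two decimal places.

Paasche price index uses current-period quantities as weights.
ΣP(1997)·Q(1997) = 526.99×10 + 3843.45×6 + 89.64×7 + 211.14×1 = 5269.9 + 23060.7 + 627.48 + 211.14 = 29169.22
ΣP(1996)·Q(1997) = 391.29×10 + 3485.07×6 + 65.15×7 + 297.42×1 = 3912.9 + 20910.42 + 456.05 + 297.42 = 25576.79
Index = 29169.22 / 25576.79 × 100 = 114.0457

114.05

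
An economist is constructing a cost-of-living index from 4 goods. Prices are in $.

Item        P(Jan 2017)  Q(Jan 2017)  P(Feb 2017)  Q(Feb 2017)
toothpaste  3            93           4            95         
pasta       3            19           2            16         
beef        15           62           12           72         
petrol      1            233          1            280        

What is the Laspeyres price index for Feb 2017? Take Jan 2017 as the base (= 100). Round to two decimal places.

Laspeyres price index uses base-period quantities as weights.
ΣP(Feb 2017)·Q(Jan 2017) = 4×93 + 2×19 + 12×62 + 1×233 = 372 + 38 + 744 + 233 = 1387
ΣP(Jan 2017)·Q(Jan 2017) = 3×93 + 3×19 + 15×62 + 1×233 = 279 + 57 + 930 + 233 = 1499
Index = 1387 / 1499 × 100 = 92.5284

92.53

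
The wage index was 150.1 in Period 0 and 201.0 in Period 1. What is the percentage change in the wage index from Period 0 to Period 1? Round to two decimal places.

33.91%

Change = (201.0 − 150.1) / 150.1 × 100
       = 50.9 / 150.1 × 100 = 33.9107%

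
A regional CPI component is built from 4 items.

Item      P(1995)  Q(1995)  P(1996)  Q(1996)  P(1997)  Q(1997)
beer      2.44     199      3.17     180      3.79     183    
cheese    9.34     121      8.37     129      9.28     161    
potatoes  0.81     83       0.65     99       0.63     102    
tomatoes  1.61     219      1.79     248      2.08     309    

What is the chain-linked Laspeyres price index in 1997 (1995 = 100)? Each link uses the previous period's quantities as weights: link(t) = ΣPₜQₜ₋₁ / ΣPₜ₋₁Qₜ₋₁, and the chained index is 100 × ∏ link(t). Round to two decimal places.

116.87

Link 1995→1996:
ΣP(1996)Q(1995) = 3.17×199 + 8.37×121 + 0.65×83 + 1.79×219 = 630.83 + 1012.77 + 53.95 + 392.01 = 2089.56
ΣP(1995)Q(1995) = 2.44×199 + 9.34×121 + 0.81×83 + 1.61×219 = 485.56 + 1130.14 + 67.23 + 352.59 = 2035.52
link = 2089.56/2035.52 = 1.026548
Link 1996→1997:
ΣP(1997)Q(1996) = 3.79×180 + 9.28×129 + 0.63×99 + 2.08×248 = 682.2 + 1197.12 + 62.37 + 515.84 = 2457.53
ΣP(1996)Q(1996) = 3.17×180 + 8.37×129 + 0.65×99 + 1.79×248 = 570.6 + 1079.73 + 64.35 + 443.92 = 2158.6
link = 2457.53/2158.6 = 1.138483
Chained index = 100 × 1.026548 × 1.138483 = 116.8708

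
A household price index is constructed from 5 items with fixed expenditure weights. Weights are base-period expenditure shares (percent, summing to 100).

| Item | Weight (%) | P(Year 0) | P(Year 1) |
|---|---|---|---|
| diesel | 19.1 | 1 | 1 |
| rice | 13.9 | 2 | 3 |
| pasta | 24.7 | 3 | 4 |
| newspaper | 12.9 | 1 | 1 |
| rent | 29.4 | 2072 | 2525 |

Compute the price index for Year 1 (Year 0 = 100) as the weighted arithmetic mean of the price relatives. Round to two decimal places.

121.61

diesel: 19.1 × (1/1) = 19.1 × 1.000000 = 19.1000
rice: 13.9 × (3/2) = 13.9 × 1.500000 = 20.8500
pasta: 24.7 × (4/3) = 24.7 × 1.333333 = 32.9333
newspaper: 12.9 × (1/1) = 12.9 × 1.000000 = 12.9000
rent: 29.4 × (2525/2072) = 29.4 × 1.218629 = 35.8277
Index = Σ wᵢ·(p₁ᵢ/p₀ᵢ) = 19.1000 + 20.8500 + 32.9333 + 12.9000 + 35.8277 = 121.6110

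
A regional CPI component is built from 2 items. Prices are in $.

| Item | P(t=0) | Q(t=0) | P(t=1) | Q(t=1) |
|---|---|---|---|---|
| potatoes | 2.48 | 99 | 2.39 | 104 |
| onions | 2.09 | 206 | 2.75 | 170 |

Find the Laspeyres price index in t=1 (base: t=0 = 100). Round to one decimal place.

Laspeyres price index uses base-period quantities as weights.
ΣP(t=1)·Q(t=0) = 2.39×99 + 2.75×206 = 236.61 + 566.5 = 803.11
ΣP(t=0)·Q(t=0) = 2.48×99 + 2.09×206 = 245.52 + 430.54 = 676.06
Index = 803.11 / 676.06 × 100 = 118.7927

118.8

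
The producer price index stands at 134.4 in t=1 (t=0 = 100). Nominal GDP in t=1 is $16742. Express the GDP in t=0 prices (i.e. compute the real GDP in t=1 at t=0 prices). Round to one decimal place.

Real = Nominal ÷ (Index/100) = 16742 ÷ (134.4/100)
     = 16742 ÷ 1.344 = 12456.8452

12456.8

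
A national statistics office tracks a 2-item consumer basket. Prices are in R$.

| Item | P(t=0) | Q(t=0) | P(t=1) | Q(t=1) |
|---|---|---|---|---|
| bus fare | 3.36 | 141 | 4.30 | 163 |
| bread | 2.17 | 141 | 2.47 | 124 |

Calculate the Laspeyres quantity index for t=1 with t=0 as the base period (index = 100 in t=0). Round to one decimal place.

Laspeyres quantity index uses base-period prices as weights.
ΣP(t=0)·Q(t=1) = 3.36×163 + 2.17×124 = 547.68 + 269.08 = 816.76
ΣP(t=0)·Q(t=0) = 3.36×141 + 2.17×141 = 473.76 + 305.97 = 779.73
Index = 816.76 / 779.73 × 100 = 104.7491

104.7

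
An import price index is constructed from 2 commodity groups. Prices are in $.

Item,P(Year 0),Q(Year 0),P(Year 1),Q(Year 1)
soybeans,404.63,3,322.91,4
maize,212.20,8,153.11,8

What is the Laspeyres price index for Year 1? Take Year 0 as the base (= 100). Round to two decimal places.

75.34

Laspeyres price index uses base-period quantities as weights.
ΣP(Year 1)·Q(Year 0) = 322.91×3 + 153.11×8 = 968.73 + 1224.88 = 2193.61
ΣP(Year 0)·Q(Year 0) = 404.63×3 + 212.20×8 = 1213.89 + 1697.6 = 2911.49
Index = 2193.61 / 2911.49 × 100 = 75.3432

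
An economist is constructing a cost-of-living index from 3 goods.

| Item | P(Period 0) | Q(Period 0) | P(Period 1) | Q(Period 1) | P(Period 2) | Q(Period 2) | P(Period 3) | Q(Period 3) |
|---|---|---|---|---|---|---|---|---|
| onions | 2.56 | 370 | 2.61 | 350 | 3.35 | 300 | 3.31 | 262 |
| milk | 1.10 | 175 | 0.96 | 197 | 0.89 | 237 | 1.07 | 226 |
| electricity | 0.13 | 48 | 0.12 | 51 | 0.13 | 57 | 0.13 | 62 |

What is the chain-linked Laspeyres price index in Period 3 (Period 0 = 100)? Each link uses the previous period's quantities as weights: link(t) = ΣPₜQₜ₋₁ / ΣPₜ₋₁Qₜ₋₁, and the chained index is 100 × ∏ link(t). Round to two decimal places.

124.52

Link Period 0→Period 1:
ΣP(Period 1)Q(Period 0) = 2.61×370 + 0.96×175 + 0.12×48 = 965.7 + 168 + 5.76 = 1139.46
ΣP(Period 0)Q(Period 0) = 2.56×370 + 1.10×175 + 0.13×48 = 947.2 + 192.5 + 6.24 = 1145.94
link = 1139.46/1145.94 = 0.994345
Link Period 1→Period 2:
ΣP(Period 2)Q(Period 1) = 3.35×350 + 0.89×197 + 0.13×51 = 1172.5 + 175.33 + 6.63 = 1354.46
ΣP(Period 1)Q(Period 1) = 2.61×350 + 0.96×197 + 0.12×51 = 913.5 + 189.12 + 6.12 = 1108.74
link = 1354.46/1108.74 = 1.221621
Link Period 2→Period 3:
ΣP(Period 3)Q(Period 2) = 3.31×300 + 1.07×237 + 0.13×57 = 993 + 253.59 + 7.41 = 1254
ΣP(Period 2)Q(Period 2) = 3.35×300 + 0.89×237 + 0.13×57 = 1005 + 210.93 + 7.41 = 1223.34
link = 1254/1223.34 = 1.025063
Chained index = 100 × 0.994345 × 1.221621 × 1.025063 = 124.5157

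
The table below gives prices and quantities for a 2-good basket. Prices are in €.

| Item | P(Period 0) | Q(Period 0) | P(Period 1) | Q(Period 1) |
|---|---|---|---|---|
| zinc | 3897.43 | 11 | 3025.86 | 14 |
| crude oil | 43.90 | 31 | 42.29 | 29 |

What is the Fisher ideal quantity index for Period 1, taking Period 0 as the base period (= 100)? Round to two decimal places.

126.11

Laspeyres component (base-period weights):
ΣP(Period 0)Q(Period 1) = 3897.43×14 + 43.90×29 = 54564.02 + 1273.1 = 55837.12
ΣP(Period 0)Q(Period 0) = 3897.43×11 + 43.90×31 = 42871.73 + 1360.9 = 44232.63
L = 55837.12 / 44232.63 × 100 = 126.2351
Paasche component (current-period weights):
ΣP(Period 1)Q(Period 1) = 3025.86×14 + 42.29×29 = 42362.04 + 1226.41 = 43588.45
ΣP(Period 1)Q(Period 0) = 3025.86×11 + 42.29×31 = 33284.46 + 1310.99 = 34595.45
P = 43588.45 / 34595.45 × 100 = 125.9947
Fisher = √(L × P) = √(126.2351 × 125.9947) = 126.1149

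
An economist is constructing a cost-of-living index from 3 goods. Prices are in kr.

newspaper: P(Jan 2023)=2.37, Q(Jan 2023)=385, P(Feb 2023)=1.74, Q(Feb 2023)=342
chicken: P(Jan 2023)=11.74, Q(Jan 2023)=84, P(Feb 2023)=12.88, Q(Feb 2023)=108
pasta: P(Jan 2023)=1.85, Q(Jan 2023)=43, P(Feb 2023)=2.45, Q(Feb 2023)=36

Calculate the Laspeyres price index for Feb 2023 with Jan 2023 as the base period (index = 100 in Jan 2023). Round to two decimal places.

Laspeyres price index uses base-period quantities as weights.
ΣP(Feb 2023)·Q(Jan 2023) = 1.74×385 + 12.88×84 + 2.45×43 = 669.9 + 1081.92 + 105.35 = 1857.17
ΣP(Jan 2023)·Q(Jan 2023) = 2.37×385 + 11.74×84 + 1.85×43 = 912.45 + 986.16 + 79.55 = 1978.16
Index = 1857.17 / 1978.16 × 100 = 93.8837

93.88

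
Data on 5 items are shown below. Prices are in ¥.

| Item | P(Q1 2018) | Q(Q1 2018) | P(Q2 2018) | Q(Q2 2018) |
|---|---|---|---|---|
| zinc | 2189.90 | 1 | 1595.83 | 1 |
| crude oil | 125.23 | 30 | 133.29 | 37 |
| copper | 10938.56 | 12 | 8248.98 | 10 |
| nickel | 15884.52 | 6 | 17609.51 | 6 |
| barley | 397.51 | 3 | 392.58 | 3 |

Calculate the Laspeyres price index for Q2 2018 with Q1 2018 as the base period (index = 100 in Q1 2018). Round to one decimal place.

Laspeyres price index uses base-period quantities as weights.
ΣP(Q2 2018)·Q(Q1 2018) = 1595.83×1 + 133.29×30 + 8248.98×12 + 17609.51×6 + 392.58×3 = 1595.83 + 3998.7 + 98987.76 + 105657.06 + 1177.74 = 211417.09
ΣP(Q1 2018)·Q(Q1 2018) = 2189.90×1 + 125.23×30 + 10938.56×12 + 15884.52×6 + 397.51×3 = 2189.9 + 3756.9 + 131262.72 + 95307.12 + 1192.53 = 233709.17
Index = 211417.09 / 233709.17 × 100 = 90.4616

90.5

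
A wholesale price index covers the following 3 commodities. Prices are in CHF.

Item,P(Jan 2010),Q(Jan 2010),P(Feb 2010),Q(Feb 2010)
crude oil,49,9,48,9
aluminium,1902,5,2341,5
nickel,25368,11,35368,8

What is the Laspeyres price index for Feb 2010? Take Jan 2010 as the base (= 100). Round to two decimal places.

Laspeyres price index uses base-period quantities as weights.
ΣP(Feb 2010)·Q(Jan 2010) = 48×9 + 2341×5 + 35368×11 = 432 + 11705 + 389048 = 401185
ΣP(Jan 2010)·Q(Jan 2010) = 49×9 + 1902×5 + 25368×11 = 441 + 9510 + 279048 = 288999
Index = 401185 / 288999 × 100 = 138.8188

138.82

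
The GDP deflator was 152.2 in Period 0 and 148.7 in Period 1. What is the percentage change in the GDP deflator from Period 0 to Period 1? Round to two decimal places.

-2.30%

Change = (148.7 − 152.2) / 152.2 × 100
       = -3.5 / 152.2 × 100 = -2.2996%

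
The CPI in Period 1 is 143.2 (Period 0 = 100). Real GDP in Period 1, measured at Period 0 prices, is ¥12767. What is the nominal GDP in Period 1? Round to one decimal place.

18282.3

Nominal = Real × (Index/100) = 12767 × (143.2/100)
        = 12767 × 1.432 = 18282.3440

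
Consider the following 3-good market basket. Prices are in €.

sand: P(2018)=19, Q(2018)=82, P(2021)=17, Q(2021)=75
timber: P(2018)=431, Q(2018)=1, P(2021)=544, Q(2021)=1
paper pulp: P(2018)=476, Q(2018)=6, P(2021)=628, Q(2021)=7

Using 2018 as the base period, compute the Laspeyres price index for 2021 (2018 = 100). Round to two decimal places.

Laspeyres price index uses base-period quantities as weights.
ΣP(2021)·Q(2018) = 17×82 + 544×1 + 628×6 = 1394 + 544 + 3768 = 5706
ΣP(2018)·Q(2018) = 19×82 + 431×1 + 476×6 = 1558 + 431 + 2856 = 4845
Index = 5706 / 4845 × 100 = 117.7709

117.77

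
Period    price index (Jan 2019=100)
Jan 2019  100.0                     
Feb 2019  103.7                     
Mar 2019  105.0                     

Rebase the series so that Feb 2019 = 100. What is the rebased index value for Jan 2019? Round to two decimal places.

96.43

Rebased(Jan 2019) = 100.0 / 103.7 × 100 = 96.4320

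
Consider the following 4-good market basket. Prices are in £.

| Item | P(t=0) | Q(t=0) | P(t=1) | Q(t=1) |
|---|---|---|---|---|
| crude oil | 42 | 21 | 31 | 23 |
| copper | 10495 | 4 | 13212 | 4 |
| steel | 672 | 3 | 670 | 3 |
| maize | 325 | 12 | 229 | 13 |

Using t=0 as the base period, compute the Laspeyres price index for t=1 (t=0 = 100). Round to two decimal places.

119.43

Laspeyres price index uses base-period quantities as weights.
ΣP(t=1)·Q(t=0) = 31×21 + 13212×4 + 670×3 + 229×12 = 651 + 52848 + 2010 + 2748 = 58257
ΣP(t=0)·Q(t=0) = 42×21 + 10495×4 + 672×3 + 325×12 = 882 + 41980 + 2016 + 3900 = 48778
Index = 58257 / 48778 × 100 = 119.4329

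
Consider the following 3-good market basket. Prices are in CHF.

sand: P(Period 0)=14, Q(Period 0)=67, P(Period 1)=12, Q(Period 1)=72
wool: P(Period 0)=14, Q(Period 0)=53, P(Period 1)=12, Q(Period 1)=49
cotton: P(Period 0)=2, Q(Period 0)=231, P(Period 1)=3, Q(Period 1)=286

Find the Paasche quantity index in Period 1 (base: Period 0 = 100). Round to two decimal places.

Paasche quantity index uses current-period prices as weights.
ΣP(Period 1)·Q(Period 1) = 12×72 + 12×49 + 3×286 = 864 + 588 + 858 = 2310
ΣP(Period 1)·Q(Period 0) = 12×67 + 12×53 + 3×231 = 804 + 636 + 693 = 2133
Index = 2310 / 2133 × 100 = 108.2982

108.30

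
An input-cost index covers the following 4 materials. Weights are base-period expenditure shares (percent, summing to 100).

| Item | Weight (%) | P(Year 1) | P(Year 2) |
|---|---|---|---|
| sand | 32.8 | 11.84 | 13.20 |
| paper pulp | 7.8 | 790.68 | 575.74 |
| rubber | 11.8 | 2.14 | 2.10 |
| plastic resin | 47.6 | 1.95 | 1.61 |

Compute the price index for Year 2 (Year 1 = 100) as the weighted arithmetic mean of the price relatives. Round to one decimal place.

sand: 32.8 × (13.20/11.84) = 32.8 × 1.114865 = 36.5676
paper pulp: 7.8 × (575.74/790.68) = 7.8 × 0.728158 = 5.6796
rubber: 11.8 × (2.10/2.14) = 11.8 × 0.981308 = 11.5794
plastic resin: 47.6 × (1.61/1.95) = 47.6 × 0.825641 = 39.3005
Index = Σ wᵢ·(p₁ᵢ/p₀ᵢ) = 36.5676 + 5.6796 + 11.5794 + 39.3005 = 93.1272

93.1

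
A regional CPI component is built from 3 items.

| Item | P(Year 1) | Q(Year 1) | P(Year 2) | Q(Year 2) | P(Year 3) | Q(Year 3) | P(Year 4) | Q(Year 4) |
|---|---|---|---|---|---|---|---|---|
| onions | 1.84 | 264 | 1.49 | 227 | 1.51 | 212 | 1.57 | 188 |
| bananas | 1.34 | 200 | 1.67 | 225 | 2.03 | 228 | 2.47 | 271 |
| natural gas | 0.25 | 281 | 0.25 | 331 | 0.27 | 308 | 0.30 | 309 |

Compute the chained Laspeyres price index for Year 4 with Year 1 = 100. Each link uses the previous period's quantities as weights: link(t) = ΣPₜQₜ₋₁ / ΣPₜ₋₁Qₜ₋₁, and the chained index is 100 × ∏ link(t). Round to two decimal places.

Link Year 1→Year 2:
ΣP(Year 2)Q(Year 1) = 1.49×264 + 1.67×200 + 0.25×281 = 393.36 + 334 + 70.25 = 797.61
ΣP(Year 1)Q(Year 1) = 1.84×264 + 1.34×200 + 0.25×281 = 485.76 + 268 + 70.25 = 824.01
link = 797.61/824.01 = 0.967962
Link Year 2→Year 3:
ΣP(Year 3)Q(Year 2) = 1.51×227 + 2.03×225 + 0.27×331 = 342.77 + 456.75 + 89.37 = 888.89
ΣP(Year 2)Q(Year 2) = 1.49×227 + 1.67×225 + 0.25×331 = 338.23 + 375.75 + 82.75 = 796.73
link = 888.89/796.73 = 1.115673
Link Year 3→Year 4:
ΣP(Year 4)Q(Year 3) = 1.57×212 + 2.47×228 + 0.30×308 = 332.84 + 563.16 + 92.4 = 988.4
ΣP(Year 3)Q(Year 3) = 1.51×212 + 2.03×228 + 0.27×308 = 320.12 + 462.84 + 83.16 = 866.12
link = 988.4/866.12 = 1.141181
Chained index = 100 × 0.967962 × 1.115673 × 1.141181 = 123.2394

123.24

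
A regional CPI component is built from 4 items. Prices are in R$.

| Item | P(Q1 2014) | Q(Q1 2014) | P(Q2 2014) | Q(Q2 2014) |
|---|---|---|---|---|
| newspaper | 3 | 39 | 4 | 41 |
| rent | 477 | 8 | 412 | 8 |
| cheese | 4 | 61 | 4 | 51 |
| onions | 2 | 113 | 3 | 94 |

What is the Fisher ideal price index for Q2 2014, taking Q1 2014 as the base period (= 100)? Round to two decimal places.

Laspeyres component (base-period weights):
ΣP(Q2 2014)Q(Q1 2014) = 4×39 + 412×8 + 4×61 + 3×113 = 156 + 3296 + 244 + 339 = 4035
ΣP(Q1 2014)Q(Q1 2014) = 3×39 + 477×8 + 4×61 + 2×113 = 117 + 3816 + 244 + 226 = 4403
L = 4035 / 4403 × 100 = 91.6421
Paasche component (current-period weights):
ΣP(Q2 2014)Q(Q2 2014) = 4×41 + 412×8 + 4×51 + 3×94 = 164 + 3296 + 204 + 282 = 3946
ΣP(Q1 2014)Q(Q2 2014) = 3×41 + 477×8 + 4×51 + 2×94 = 123 + 3816 + 204 + 188 = 4331
P = 3946 / 4331 × 100 = 91.1106
Fisher = √(L × P) = √(91.6421 × 91.1106) = 91.3759

91.38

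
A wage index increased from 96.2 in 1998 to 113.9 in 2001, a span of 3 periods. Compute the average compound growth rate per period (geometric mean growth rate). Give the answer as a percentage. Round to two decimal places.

5.79%

Growth factor = (113.9/96.2)^(1/3) = (1.183992)^(1/3) = 1.057912
Growth rate = 1.057912 − 1 = 0.057912 = 5.7912%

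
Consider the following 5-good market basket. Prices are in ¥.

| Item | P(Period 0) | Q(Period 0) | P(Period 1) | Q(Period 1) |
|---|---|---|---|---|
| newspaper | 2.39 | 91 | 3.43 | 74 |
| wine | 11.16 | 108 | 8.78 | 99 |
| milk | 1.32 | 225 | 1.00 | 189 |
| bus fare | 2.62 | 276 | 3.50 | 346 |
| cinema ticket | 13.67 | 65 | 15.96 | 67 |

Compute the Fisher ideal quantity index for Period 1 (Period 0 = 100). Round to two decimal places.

101.81

Laspeyres component (base-period weights):
ΣP(Period 0)Q(Period 1) = 2.39×74 + 11.16×99 + 1.32×189 + 2.62×346 + 13.67×67 = 176.86 + 1104.84 + 249.48 + 906.52 + 915.89 = 3353.59
ΣP(Period 0)Q(Period 0) = 2.39×91 + 11.16×108 + 1.32×225 + 2.62×276 + 13.67×65 = 217.49 + 1205.28 + 297 + 723.12 + 888.55 = 3331.44
L = 3353.59 / 3331.44 × 100 = 100.6649
Paasche component (current-period weights):
ΣP(Period 1)Q(Period 1) = 3.43×74 + 8.78×99 + 1.00×189 + 3.50×346 + 15.96×67 = 253.82 + 869.22 + 189 + 1211 + 1069.32 = 3592.36
ΣP(Period 1)Q(Period 0) = 3.43×91 + 8.78×108 + 1.00×225 + 3.50×276 + 15.96×65 = 312.13 + 948.24 + 225 + 966 + 1037.4 = 3488.77
P = 3592.36 / 3488.77 × 100 = 102.9692
Fisher = √(L × P) = √(100.6649 × 102.9692) = 101.8105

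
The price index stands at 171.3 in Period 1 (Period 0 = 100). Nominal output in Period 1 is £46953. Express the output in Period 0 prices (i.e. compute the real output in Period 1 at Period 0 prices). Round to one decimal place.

27409.8

Real = Nominal ÷ (Index/100) = 46953 ÷ (171.3/100)
     = 46953 ÷ 1.713 = 27409.8074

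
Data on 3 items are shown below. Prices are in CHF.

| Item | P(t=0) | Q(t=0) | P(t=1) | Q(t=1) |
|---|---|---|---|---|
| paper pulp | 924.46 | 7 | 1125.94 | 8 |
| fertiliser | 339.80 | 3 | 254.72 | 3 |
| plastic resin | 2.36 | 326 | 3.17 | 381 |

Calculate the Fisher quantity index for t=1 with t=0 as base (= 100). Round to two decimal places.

113.10

Laspeyres component (base-period weights):
ΣP(t=0)Q(t=1) = 924.46×8 + 339.80×3 + 2.36×381 = 7395.68 + 1019.4 + 899.16 = 9314.24
ΣP(t=0)Q(t=0) = 924.46×7 + 339.80×3 + 2.36×326 = 6471.22 + 1019.4 + 769.36 = 8259.98
L = 9314.24 / 8259.98 × 100 = 112.7635
Paasche component (current-period weights):
ΣP(t=1)Q(t=1) = 1125.94×8 + 254.72×3 + 3.17×381 = 9007.52 + 764.16 + 1207.77 = 10979.45
ΣP(t=1)Q(t=0) = 1125.94×7 + 254.72×3 + 3.17×326 = 7881.58 + 764.16 + 1033.42 = 9679.16
P = 10979.45 / 9679.16 × 100 = 113.4339
Fisher = √(L × P) = √(112.7635 × 113.4339) = 113.0982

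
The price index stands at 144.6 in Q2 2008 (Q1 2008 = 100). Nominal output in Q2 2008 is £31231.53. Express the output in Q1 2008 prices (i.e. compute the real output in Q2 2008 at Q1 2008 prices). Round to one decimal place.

Real = Nominal ÷ (Index/100) = 31231.53 ÷ (144.6/100)
     = 31231.53 ÷ 1.446 = 21598.5685

21598.6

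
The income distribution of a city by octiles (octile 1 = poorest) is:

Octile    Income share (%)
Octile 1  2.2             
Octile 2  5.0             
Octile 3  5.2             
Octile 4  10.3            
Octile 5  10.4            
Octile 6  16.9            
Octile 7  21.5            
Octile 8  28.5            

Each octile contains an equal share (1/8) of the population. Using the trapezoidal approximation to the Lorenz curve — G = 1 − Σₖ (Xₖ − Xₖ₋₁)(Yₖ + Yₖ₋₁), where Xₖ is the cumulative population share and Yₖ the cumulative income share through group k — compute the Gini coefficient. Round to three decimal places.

0.377

Cumulative income shares Yₖ: 0.0220, 0.0720, 0.1240, 0.2270, 0.3310, 0.5000, 0.7150, 1.0000
Σ (Xₖ−Xₖ₋₁)(Yₖ+Yₖ₋₁) = (1/8)(0.0220+0.0000) + (1/8)(0.0720+0.0220) + (1/8)(0.1240+0.0720) + (1/8)(0.2270+0.1240) + (1/8)(0.3310+0.2270) + (1/8)(0.5000+0.3310) + (1/8)(0.7150+0.5000) + (1/8)(1.0000+0.7150)
  = 0.0028 + 0.0118 + 0.0245 + 0.0439 + 0.0698 + 0.1039 + 0.1519 + 0.2144 = 0.6228
G = 1 − 0.6228 = 0.3772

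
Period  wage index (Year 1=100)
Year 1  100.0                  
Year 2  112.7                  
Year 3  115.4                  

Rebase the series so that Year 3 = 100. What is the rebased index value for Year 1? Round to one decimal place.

Rebased(Year 1) = 100.0 / 115.4 × 100 = 86.6551

86.7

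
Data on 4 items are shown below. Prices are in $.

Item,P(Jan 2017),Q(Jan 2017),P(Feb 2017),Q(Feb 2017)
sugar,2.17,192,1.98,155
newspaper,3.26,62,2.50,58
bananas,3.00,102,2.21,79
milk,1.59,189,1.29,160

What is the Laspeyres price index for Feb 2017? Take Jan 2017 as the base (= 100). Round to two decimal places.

Laspeyres price index uses base-period quantities as weights.
ΣP(Feb 2017)·Q(Jan 2017) = 1.98×192 + 2.50×62 + 2.21×102 + 1.29×189 = 380.16 + 155 + 225.42 + 243.81 = 1004.39
ΣP(Jan 2017)·Q(Jan 2017) = 2.17×192 + 3.26×62 + 3.00×102 + 1.59×189 = 416.64 + 202.12 + 306 + 300.51 = 1225.27
Index = 1004.39 / 1225.27 × 100 = 81.9730

81.97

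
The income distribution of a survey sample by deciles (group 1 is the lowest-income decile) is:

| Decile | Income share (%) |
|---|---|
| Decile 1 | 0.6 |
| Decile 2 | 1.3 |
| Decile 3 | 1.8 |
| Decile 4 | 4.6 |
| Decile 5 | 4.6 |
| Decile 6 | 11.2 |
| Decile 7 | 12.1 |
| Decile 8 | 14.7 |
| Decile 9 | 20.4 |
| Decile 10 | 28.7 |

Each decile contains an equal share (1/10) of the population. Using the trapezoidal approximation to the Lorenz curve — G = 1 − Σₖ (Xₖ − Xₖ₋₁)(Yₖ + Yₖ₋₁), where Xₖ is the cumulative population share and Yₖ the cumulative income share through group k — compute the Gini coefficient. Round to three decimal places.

Cumulative income shares Yₖ: 0.0060, 0.0190, 0.0370, 0.0830, 0.1290, 0.2410, 0.3620, 0.5090, 0.7130, 1.0000
Σ (Xₖ−Xₖ₋₁)(Yₖ+Yₖ₋₁) = (1/10)(0.0060+0.0000) + (1/10)(0.0190+0.0060) + (1/10)(0.0370+0.0190) + (1/10)(0.0830+0.0370) + (1/10)(0.1290+0.0830) + (1/10)(0.2410+0.1290) + (1/10)(0.3620+0.2410) + (1/10)(0.5090+0.3620) + (1/10)(0.7130+0.5090) + (1/10)(1.0000+0.7130)
  = 0.0006 + 0.0025 + 0.0056 + 0.0120 + 0.0212 + 0.0370 + 0.0603 + 0.0871 + 0.1222 + 0.1713 = 0.5198
G = 1 − 0.5198 = 0.4802

0.480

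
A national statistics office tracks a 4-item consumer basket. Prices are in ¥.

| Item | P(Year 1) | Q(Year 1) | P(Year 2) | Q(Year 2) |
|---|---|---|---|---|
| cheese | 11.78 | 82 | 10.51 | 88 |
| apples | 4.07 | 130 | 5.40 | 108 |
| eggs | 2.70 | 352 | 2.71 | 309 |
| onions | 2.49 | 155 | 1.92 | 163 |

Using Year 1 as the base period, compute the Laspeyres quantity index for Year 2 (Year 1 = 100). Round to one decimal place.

Laspeyres quantity index uses base-period prices as weights.
ΣP(Year 1)·Q(Year 2) = 11.78×88 + 4.07×108 + 2.70×309 + 2.49×163 = 1036.64 + 439.56 + 834.3 + 405.87 = 2716.37
ΣP(Year 1)·Q(Year 1) = 11.78×82 + 4.07×130 + 2.70×352 + 2.49×155 = 965.96 + 529.1 + 950.4 + 385.95 = 2831.41
Index = 2716.37 / 2831.41 × 100 = 95.9370

95.9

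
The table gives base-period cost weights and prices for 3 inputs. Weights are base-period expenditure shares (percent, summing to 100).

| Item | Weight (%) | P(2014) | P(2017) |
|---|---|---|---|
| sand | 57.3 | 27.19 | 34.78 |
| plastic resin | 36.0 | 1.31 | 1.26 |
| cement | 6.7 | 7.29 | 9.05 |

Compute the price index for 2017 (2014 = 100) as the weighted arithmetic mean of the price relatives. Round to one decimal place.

sand: 57.3 × (34.78/27.19) = 57.3 × 1.279147 = 73.2951
plastic resin: 36.0 × (1.26/1.31) = 36.0 × 0.961832 = 34.6260
cement: 6.7 × (9.05/7.29) = 6.7 × 1.241427 = 8.3176
Index = Σ wᵢ·(p₁ᵢ/p₀ᵢ) = 73.2951 + 34.6260 + 8.3176 = 116.2386

116.2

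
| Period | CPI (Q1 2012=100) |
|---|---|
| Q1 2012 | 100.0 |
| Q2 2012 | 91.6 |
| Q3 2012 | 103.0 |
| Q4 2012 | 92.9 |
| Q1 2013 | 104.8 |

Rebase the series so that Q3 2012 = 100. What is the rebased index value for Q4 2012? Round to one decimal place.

Rebased(Q4 2012) = 92.9 / 103.0 × 100 = 90.1942

90.2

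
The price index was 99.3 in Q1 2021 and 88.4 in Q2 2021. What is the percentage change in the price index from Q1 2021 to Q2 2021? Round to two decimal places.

-10.98%

Change = (88.4 − 99.3) / 99.3 × 100
       = -10.9 / 99.3 × 100 = -10.9768%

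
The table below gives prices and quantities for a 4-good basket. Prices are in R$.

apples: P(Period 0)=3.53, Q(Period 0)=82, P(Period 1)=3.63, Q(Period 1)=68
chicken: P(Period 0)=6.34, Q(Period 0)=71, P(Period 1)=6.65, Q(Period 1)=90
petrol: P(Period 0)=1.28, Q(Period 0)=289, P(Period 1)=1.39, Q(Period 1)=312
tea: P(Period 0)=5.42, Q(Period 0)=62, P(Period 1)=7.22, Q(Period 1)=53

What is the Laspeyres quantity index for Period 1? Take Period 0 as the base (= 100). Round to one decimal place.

103.6

Laspeyres quantity index uses base-period prices as weights.
ΣP(Period 0)·Q(Period 1) = 3.53×68 + 6.34×90 + 1.28×312 + 5.42×53 = 240.04 + 570.6 + 399.36 + 287.26 = 1497.26
ΣP(Period 0)·Q(Period 0) = 3.53×82 + 6.34×71 + 1.28×289 + 5.42×62 = 289.46 + 450.14 + 369.92 + 336.04 = 1445.56
Index = 1497.26 / 1445.56 × 100 = 103.5765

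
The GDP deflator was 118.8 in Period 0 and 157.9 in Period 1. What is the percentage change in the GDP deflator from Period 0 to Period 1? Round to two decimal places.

Change = (157.9 − 118.8) / 118.8 × 100
       = 39.1 / 118.8 × 100 = 32.9125%

32.91%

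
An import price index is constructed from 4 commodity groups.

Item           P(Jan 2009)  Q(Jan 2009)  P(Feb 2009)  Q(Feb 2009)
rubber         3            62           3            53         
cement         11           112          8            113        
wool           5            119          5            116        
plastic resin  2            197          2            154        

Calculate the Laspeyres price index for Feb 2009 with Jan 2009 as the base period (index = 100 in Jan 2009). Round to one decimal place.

Laspeyres price index uses base-period quantities as weights.
ΣP(Feb 2009)·Q(Jan 2009) = 3×62 + 8×112 + 5×119 + 2×197 = 186 + 896 + 595 + 394 = 2071
ΣP(Jan 2009)·Q(Jan 2009) = 3×62 + 11×112 + 5×119 + 2×197 = 186 + 1232 + 595 + 394 = 2407
Index = 2071 / 2407 × 100 = 86.0407

86.0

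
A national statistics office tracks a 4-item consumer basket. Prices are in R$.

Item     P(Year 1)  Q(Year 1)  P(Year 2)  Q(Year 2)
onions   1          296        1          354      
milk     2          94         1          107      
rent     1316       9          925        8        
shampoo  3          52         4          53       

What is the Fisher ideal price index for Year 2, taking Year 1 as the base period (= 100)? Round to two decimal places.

71.60

Laspeyres component (base-period weights):
ΣP(Year 2)Q(Year 1) = 1×296 + 1×94 + 925×9 + 4×52 = 296 + 94 + 8325 + 208 = 8923
ΣP(Year 1)Q(Year 1) = 1×296 + 2×94 + 1316×9 + 3×52 = 296 + 188 + 11844 + 156 = 12484
L = 8923 / 12484 × 100 = 71.4755
Paasche component (current-period weights):
ΣP(Year 2)Q(Year 2) = 1×354 + 1×107 + 925×8 + 4×53 = 354 + 107 + 7400 + 212 = 8073
ΣP(Year 1)Q(Year 2) = 1×354 + 2×107 + 1316×8 + 3×53 = 354 + 214 + 10528 + 159 = 11255
P = 8073 / 11255 × 100 = 71.7281
Fisher = √(L × P) = √(71.4755 × 71.7281) = 71.6017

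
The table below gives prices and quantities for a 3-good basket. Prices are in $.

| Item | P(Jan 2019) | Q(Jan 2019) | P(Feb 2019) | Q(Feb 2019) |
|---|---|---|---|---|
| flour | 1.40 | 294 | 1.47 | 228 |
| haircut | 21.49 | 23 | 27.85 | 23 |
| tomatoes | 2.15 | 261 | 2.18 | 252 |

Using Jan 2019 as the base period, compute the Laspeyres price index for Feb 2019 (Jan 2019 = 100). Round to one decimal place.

Laspeyres price index uses base-period quantities as weights.
ΣP(Feb 2019)·Q(Jan 2019) = 1.47×294 + 27.85×23 + 2.18×261 = 432.18 + 640.55 + 568.98 = 1641.71
ΣP(Jan 2019)·Q(Jan 2019) = 1.40×294 + 21.49×23 + 2.15×261 = 411.6 + 494.27 + 561.15 = 1467.02
Index = 1641.71 / 1467.02 × 100 = 111.9078

111.9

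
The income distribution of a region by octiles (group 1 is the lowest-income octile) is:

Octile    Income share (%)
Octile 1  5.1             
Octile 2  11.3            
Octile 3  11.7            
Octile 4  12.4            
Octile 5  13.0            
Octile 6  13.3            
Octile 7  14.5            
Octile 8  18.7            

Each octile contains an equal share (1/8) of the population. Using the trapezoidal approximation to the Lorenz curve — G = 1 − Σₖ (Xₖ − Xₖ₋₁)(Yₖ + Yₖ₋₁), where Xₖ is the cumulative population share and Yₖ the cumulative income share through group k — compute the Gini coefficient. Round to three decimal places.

0.146

Cumulative income shares Yₖ: 0.0510, 0.1640, 0.2810, 0.4050, 0.5350, 0.6680, 0.8130, 1.0000
Σ (Xₖ−Xₖ₋₁)(Yₖ+Yₖ₋₁) = (1/8)(0.0510+0.0000) + (1/8)(0.1640+0.0510) + (1/8)(0.2810+0.1640) + (1/8)(0.4050+0.2810) + (1/8)(0.5350+0.4050) + (1/8)(0.6680+0.5350) + (1/8)(0.8130+0.6680) + (1/8)(1.0000+0.8130)
  = 0.0064 + 0.0269 + 0.0556 + 0.0858 + 0.1175 + 0.1504 + 0.1851 + 0.2266 = 0.8543
G = 1 − 0.8543 = 0.1457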